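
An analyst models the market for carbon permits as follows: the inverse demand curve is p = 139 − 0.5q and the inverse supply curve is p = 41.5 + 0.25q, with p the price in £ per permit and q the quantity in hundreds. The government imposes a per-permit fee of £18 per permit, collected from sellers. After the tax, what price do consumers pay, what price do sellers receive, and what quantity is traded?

Consumers pay £86; sellers receive £68; quantity = 106.

Inverting to q(p) form: qd = 278 − 2p; qs = 4p − 166.
Before the tax: set 278 − 2p = 4p − 166 → p* = £74, q* = 130.
With the tax collected from sellers, supply shifts: qs = 4(p − 18) − 166.
New equilibrium: consumers pay £86, sellers receive £68, q = 106. (Wedge: pb − ps = 18.)
The less price-elastic side of the market bears the larger share of a per-unit tax.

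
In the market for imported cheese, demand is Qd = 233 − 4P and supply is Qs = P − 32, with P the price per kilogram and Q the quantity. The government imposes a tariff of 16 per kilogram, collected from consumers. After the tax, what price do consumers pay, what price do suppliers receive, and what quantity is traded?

Without the tax, 233 − 4P = P − 32 gives 5P = 265, so P* = 53 and Q* = 21.
With the tax collected from consumers, demand (in seller-price terms) shifts: Qd = 233 − 4(P + 16).
Solving gives Q = 8.2 with consumers paying 56.2 and suppliers receiving 40.2 (the 16 wedge).

Consumers pay 56.2; suppliers receive 40.2; quantity = 8.2.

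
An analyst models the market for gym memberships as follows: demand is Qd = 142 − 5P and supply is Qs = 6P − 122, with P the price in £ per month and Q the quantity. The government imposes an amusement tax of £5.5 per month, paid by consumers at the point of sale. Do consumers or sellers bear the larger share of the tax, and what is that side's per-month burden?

Consumers bear the larger share: £3 per month.

Without the tax, 142 − 5P = 6P − 122 gives 11P = 264, so P* = £24 and Q* = 22.
With the tax collected from consumers, demand (in seller-price terms) shifts: Qd = 142 − 5(P + 5.5).
Solving gives Q = 7 with consumers paying £27 and sellers receiving £21.5 (the £5.5 wedge).
Per-month burden: consumers £3, sellers £2.5.
Consumers take the larger share because demand is less price-elastic here (demand slope 5 vs supply slope 6).
The less price-elastic side of the market bears the larger share of a per-unit tax.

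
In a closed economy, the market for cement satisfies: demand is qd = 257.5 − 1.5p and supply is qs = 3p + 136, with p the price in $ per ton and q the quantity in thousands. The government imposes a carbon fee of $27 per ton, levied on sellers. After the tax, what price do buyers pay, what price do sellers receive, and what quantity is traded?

Without the tax, 257.5 − 1.5p = 3p + 136 gives 4.5p = 121.5, so p* = $27 and q* = 217.
With the tax collected from sellers, supply shifts: qs = 3(p − 27) + 136.
New equilibrium: buyers pay $45, sellers receive $18, q = 190. (Wedge: pb − ps = 27.)

Buyers pay $45; sellers receive $18; quantity = 190.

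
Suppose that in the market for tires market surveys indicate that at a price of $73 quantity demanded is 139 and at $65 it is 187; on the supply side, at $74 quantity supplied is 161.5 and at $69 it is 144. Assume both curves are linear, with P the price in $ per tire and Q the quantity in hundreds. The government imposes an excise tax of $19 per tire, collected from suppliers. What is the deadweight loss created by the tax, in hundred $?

Demand slope: (187 − 139)/(65 − 73) = -6, so Qd = 577 − 6P.
Supply slope: (144 − 161.5)/(69 − 74) = 3.5, so Qs = 3.5P − 97.5.
Without the tax, 577 − 6P = 3.5P − 97.5 gives 9.5P = 674.5, so P* = $71 and Q* = 151.
With the tax collected from suppliers, supply shifts: Qs = 3.5(P − 19) − 97.5.
New equilibrium: consumers pay $78, suppliers receive $59, Q = 109. (Wedge: Pb − Ps = 19.)
Quantity falls by |ΔQ| = |151 − 109| = 42.
DWL = ½ · t · |ΔQ| = ½ · 19 · 42 = $399.

Deadweight loss = $399 hundred.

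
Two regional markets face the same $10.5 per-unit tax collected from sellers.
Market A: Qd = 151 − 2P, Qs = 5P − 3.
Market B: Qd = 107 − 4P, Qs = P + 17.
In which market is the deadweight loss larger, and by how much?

Market A, by $34.65.

Market A: pre-tax P* = $22, Q* = 107; post-tax Q = 92; deadweight loss = $78.75.
Market B: pre-tax P* = $18, Q* = 35; post-tax Q = 26.6; deadweight loss = $44.1.
Difference: $78.75 vs $44.1 → market A is larger by $34.65.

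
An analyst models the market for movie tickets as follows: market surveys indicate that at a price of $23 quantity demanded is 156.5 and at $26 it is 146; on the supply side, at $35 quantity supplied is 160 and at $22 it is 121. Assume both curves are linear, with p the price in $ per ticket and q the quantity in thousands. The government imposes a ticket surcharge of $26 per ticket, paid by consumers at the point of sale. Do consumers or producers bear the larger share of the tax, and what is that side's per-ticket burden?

Producers bear the larger share: $14 per ticket.

Demand slope: (146 − 156.5)/(26 − 23) = -3.5, so qd = 237 − 3.5p.
Supply slope: (121 − 160)/(22 − 35) = 3, so qs = 3p + 55.
Without the tax, 237 − 3.5p = 3p + 55 gives 6.5p = 182, so p* = $28 and q* = 139.
With the tax collected from consumers, demand (in seller-price terms) shifts: qd = 237 − 3.5(p + 26).
Solving gives q = 97 with consumers paying $40 and producers receiving $14 (the $26 wedge).
Per-ticket burden: consumers $12, producers $14.
Producers take the larger share because supply is less price-elastic here (demand slope 3.5 vs supply slope 3).
The less price-elastic side of the market bears the larger share of a per-unit tax.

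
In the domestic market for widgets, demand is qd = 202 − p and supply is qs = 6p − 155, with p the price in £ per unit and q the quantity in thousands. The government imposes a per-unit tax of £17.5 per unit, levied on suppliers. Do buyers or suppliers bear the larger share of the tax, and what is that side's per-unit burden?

Before the tax: set 202 − p = 6p − 155 → p* = £51, q* = 151.
With the tax collected from suppliers, supply shifts: qs = 6(p − 17.5) − 155.
Solving gives q = 136 with buyers paying £66 and suppliers receiving £48.5 (the £17.5 wedge).
Per-unit burden: buyers £15, suppliers £2.5.
Buyers take the larger share because demand is less price-elastic here (demand slope 1 vs supply slope 6).
The less price-elastic side of the market bears the larger share of a per-unit tax.

Buyers bear the larger share: £15 per unit.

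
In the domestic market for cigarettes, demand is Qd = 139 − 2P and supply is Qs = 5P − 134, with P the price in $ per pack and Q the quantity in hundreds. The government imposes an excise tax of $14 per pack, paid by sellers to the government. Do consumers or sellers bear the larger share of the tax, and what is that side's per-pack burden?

Consumers bear the larger share: $10 per pack.

Before the tax: set 139 − 2P = 5P − 134 → P* = $39, Q* = 61.
With the tax collected from sellers, supply shifts: Qs = 5(P − 14) − 134.
New equilibrium: consumers pay $49, sellers receive $35, Q = 41. (Wedge: Pb − Ps = 14.)
Per-pack burden: consumers $10, sellers $4.
Consumers take the larger share because demand is less price-elastic here (demand slope 2 vs supply slope 5).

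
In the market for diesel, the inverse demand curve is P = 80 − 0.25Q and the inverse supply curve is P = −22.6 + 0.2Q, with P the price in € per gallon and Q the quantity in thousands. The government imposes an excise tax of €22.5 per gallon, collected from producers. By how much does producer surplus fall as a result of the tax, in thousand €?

Inverting to Q(P) form: Qd = 320 − 4P; Qs = 5P + 113.
Without the tax, 320 − 4P = 5P + 113 gives 9P = 207, so P* = €23 and Q* = 228.
With the tax collected from producers, supply shifts: Qs = 5(P − 22.5) + 113.
New equilibrium: consumers pay €35.5, producers receive €13, Q = 178. (Wedge: Pb − Ps = 22.5.)
ΔPS is the trapezoid between Q = 178 and Q = 228 of height €10: ½ · (228 + 178) · 10 = €2030.

Producer surplus falls by €2030 thousand.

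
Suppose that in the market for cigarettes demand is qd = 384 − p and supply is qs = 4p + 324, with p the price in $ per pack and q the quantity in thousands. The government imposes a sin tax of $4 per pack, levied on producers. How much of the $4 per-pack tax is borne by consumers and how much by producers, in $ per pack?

Consumers bear $3.2 per pack; producers bear $0.8 per pack.

Before the tax: set 384 − p = 4p + 324 → p* = $12, q* = 372.
With the tax collected from producers, supply shifts: qs = 4(p − 4) + 324.
New equilibrium: consumers pay $15.2, producers receive $11.2, q = 368.8. (Wedge: pb − ps = 4.)
Burden on consumers: $3.2; on producers: $0.8. (They sum to $4.)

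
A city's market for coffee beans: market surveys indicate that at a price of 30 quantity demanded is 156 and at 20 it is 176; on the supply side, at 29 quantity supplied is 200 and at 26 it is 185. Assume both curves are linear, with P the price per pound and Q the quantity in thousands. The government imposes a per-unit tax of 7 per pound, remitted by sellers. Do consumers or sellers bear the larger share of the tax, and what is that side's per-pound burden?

Demand slope: (176 − 156)/(20 − 30) = -2, so Qd = 216 − 2P.
Supply slope: (185 − 200)/(26 − 29) = 5, so Qs = 5P + 55.
Before the tax: set 216 − 2P = 5P + 55 → P* = 23, Q* = 170.
With the tax collected from sellers, supply shifts: Qs = 5(P − 7) + 55.
New equilibrium: consumers pay 28, sellers receive 21, Q = 160. (Wedge: Pb − Ps = 7.)
Per-pound burden: consumers 5, sellers 2.
Consumers take the larger share because demand is less price-elastic here (demand slope 2 vs supply slope 5).
The less price-elastic side of the market bears the larger share of a per-unit tax.

Consumers bear the larger share: 5 per pound.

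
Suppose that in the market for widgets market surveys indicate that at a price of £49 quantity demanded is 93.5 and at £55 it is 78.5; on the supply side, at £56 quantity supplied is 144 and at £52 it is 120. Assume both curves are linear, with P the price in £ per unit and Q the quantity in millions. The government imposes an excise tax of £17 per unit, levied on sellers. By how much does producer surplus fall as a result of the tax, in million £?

Producer surplus falls by £405 million.

Demand slope: (78.5 − 93.5)/(55 − 49) = -2.5, so Qd = 216 − 2.5P.
Supply slope: (120 − 144)/(52 − 56) = 6, so Qs = 6P − 192.
Without the tax, 216 − 2.5P = 6P − 192 gives 8.5P = 408, so P* = £48 and Q* = 96.
With the tax collected from sellers, supply shifts: Qs = 6(P − 17) − 192.
New equilibrium: buyers pay £60, sellers receive £43, Q = 66. (Wedge: Pb − Ps = 17.)
ΔPS is the trapezoid between Q = 66 and Q = 96 of height £5: ½ · (96 + 66) · 5 = £405.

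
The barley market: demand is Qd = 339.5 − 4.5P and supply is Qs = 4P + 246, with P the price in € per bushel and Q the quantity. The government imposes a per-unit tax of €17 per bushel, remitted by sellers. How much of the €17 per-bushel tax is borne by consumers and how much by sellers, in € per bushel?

Without the tax, 339.5 − 4.5P = 4P + 246 gives 8.5P = 93.5, so P* = €11 and Q* = 290.
With the tax collected from sellers, supply shifts: Qs = 4(P − 17) + 246.
Solving gives Q = 254 with consumers paying €19 and sellers receiving €2 (the €17 wedge).
Burden on consumers: €8; on sellers: €9. (They sum to €17.)
The less price-elastic side of the market bears the larger share of a per-unit tax.

Consumers bear €8 per bushel; sellers bear €9 per bushel.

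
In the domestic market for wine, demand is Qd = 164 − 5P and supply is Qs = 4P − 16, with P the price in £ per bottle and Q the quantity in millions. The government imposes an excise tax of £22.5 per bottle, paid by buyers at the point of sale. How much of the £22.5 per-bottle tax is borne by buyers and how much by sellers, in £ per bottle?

Before the tax: set 164 − 5P = 4P − 16 → P* = £20, Q* = 64.
With the tax collected from buyers, demand (in seller-price terms) shifts: Qd = 164 − 5(P + 22.5).
New equilibrium: buyers pay £30, sellers receive £7.5, Q = 14. (Wedge: Pb − Ps = 22.5.)
Burden on buyers: £10; on sellers: £12.5. (They sum to £22.5.)

Buyers bear £10 per bottle; sellers bear £12.5 per bottle.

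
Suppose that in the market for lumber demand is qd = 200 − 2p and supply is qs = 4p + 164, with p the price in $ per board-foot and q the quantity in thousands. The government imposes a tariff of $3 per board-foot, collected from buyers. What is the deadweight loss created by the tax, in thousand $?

Before the tax: set 200 − 2p = 4p + 164 → p* = $6, q* = 188.
With the tax collected from buyers, demand (in seller-price terms) shifts: qd = 200 − 2(p + 3).
New equilibrium: buyers pay $8, sellers receive $5, q = 184. (Wedge: pb − ps = 3.)
Quantity falls by |ΔQ| = |188 − 184| = 4.
DWL = ½ · t · |ΔQ| = ½ · 3 · 4 = $6.

Deadweight loss = $6 thousand.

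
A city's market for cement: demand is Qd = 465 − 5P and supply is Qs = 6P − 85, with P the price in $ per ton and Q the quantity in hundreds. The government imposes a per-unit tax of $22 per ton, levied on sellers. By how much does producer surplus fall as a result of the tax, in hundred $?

Producer surplus falls by $1850 hundred.

Without the tax, 465 − 5P = 6P − 85 gives 11P = 550, so P* = $50 and Q* = 215.
With the tax collected from sellers, supply shifts: Qs = 6(P − 22) − 85.
Solving gives Q = 155 with buyers paying $62 and sellers receiving $40 (the $22 wedge).
ΔPS is the trapezoid between Q = 155 and Q = 215 of height $10: ½ · (215 + 155) · 10 = $1850.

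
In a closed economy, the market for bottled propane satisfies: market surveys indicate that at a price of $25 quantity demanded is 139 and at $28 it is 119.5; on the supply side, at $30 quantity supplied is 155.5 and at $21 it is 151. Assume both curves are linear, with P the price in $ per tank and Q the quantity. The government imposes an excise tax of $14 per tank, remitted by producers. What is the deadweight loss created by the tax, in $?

Deadweight loss = $45.5.

Demand slope: (119.5 − 139)/(28 − 25) = -6.5, so Qd = 301.5 − 6.5P.
Supply slope: (151 − 155.5)/(21 − 30) = 0.5, so Qs = 0.5P + 140.5.
Without the tax, 301.5 − 6.5P = 0.5P + 140.5 gives 7P = 161, so P* = $23 and Q* = 152.
With the tax collected from producers, supply shifts: Qs = 0.5(P − 14) + 140.5.
Solving gives Q = 145.5 with buyers paying $24 and producers receiving $10 (the $14 wedge).
Quantity falls by |ΔQ| = |152 − 145.5| = 6.5.
DWL = ½ · t · |ΔQ| = ½ · 14 · 6.5 = $45.5.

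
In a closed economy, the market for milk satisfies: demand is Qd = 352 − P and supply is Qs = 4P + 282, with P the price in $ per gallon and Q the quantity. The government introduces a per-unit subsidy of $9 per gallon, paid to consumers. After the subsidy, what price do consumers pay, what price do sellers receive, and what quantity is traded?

Before the subsidy: set 352 − P = 4P + 282 → P* = $14, Q* = 338.
With a per-unit subsidy paid to consumers, each effectively pays P − 9, so demand becomes Qd = 352 − (P − 9).
New equilibrium: consumers pay $6.8, sellers receive $15.8, Q = 345.2. (Wedge: Pb − Ps = −9.)

Consumers pay $6.8; sellers receive $15.8; quantity = 345.2.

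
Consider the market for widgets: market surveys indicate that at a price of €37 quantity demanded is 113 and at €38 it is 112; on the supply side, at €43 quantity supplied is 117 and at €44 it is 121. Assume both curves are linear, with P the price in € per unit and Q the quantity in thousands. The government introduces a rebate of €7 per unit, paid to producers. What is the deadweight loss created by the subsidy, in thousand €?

Demand slope: (112 − 113)/(38 − 37) = -1, so Qd = 150 − P.
Supply slope: (121 − 117)/(44 − 43) = 4, so Qs = 4P − 55.
Without the subsidy, 150 − P = 4P − 55 gives 5P = 205, so P* = €41 and Q* = 109.
With a per-unit subsidy paid to producers, each receives P + 7 per unit sold, so supply becomes Qs = 4(P + 7) − 55.
Solving gives Q = 114.6 with buyers paying €35.4 and producers receiving €42.4 (the €7 wedge).
Quantity rises by |ΔQ| = |109 − 114.6| = 5.6.
DWL = ½ · t · |ΔQ| = ½ · 7 · 5.6 = €19.6.

Deadweight loss = €19.6 thousand.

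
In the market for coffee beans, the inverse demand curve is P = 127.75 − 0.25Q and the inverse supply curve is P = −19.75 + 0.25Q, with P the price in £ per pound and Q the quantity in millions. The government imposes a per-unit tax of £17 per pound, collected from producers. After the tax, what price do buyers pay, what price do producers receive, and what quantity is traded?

Buyers pay £62.5; producers receive £45.5; quantity = 261.

Inverting to Q(P) form: Qd = 511 − 4P; Qs = 4P + 79.
Before the tax: set 511 − 4P = 4P + 79 → P* = £54, Q* = 295.
With the tax collected from producers, supply shifts: Qs = 4(P − 17) + 79.
Solving gives Q = 261 with buyers paying £62.5 and producers receiving £45.5 (the £17 wedge).
The less price-elastic side of the market bears the larger share of a per-unit tax.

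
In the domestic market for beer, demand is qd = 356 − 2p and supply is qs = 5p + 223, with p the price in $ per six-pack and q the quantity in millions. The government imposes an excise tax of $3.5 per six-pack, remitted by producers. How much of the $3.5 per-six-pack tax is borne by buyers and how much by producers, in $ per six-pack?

Buyers bear $2.5 per six-pack; producers bear $1 per six-pack.

Before the tax: set 356 − 2p = 5p + 223 → p* = $19, q* = 318.
With the tax collected from producers, supply shifts: qs = 5(p − 3.5) + 223.
New equilibrium: buyers pay $21.5, producers receive $18, q = 313. (Wedge: pb − ps = 3.5.)
Burden on buyers: $2.5; on producers: $1. (They sum to $3.5.)
The less price-elastic side of the market bears the larger share of a per-unit tax.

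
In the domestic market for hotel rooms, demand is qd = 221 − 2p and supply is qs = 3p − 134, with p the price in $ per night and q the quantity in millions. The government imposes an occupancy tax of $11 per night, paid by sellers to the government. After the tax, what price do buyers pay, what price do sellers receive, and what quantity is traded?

Before the tax: set 221 − 2p = 3p − 134 → p* = $71, q* = 79.
With the tax collected from sellers, supply shifts: qs = 3(p − 11) − 134.
Solving gives q = 65.8 with buyers paying $77.6 and sellers receiving $66.6 (the $11 wedge).
The less price-elastic side of the market bears the larger share of a per-unit tax.

Buyers pay $77.6; sellers receive $66.6; quantity = 65.8.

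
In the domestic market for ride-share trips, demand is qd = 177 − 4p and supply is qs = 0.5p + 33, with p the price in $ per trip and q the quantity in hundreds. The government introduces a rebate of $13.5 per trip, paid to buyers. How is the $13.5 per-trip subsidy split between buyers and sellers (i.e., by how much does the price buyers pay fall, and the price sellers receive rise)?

Without the subsidy, 177 − 4p = 0.5p + 33 gives 4.5p = 144, so p* = $32 and q* = 49.
With a per-unit subsidy paid to buyers, each effectively pays p − 13.5, so demand becomes qd = 177 − 4(p − 13.5).
Solving gives q = 55 with buyers paying $30.5 and sellers receiving $44 (the $13.5 wedge).
Gain to buyers: $1.5; to sellers: $12. (They sum to $13.5.)

Buyers gain $1.5 per trip; sellers gain $12 per trip.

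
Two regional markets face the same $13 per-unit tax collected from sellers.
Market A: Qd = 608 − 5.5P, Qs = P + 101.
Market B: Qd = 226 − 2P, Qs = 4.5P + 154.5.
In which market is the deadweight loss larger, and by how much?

Market B, by $45.5.

Market A: pre-tax P* = $78, Q* = 179; post-tax Q = 168; deadweight loss = $71.5.
Market B: pre-tax P* = $11, Q* = 204; post-tax Q = 186; deadweight loss = $117.
Difference: $71.5 vs $117 → market B is larger by $45.5.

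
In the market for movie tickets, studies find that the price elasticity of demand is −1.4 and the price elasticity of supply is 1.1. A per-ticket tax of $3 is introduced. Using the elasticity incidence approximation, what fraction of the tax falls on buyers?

Buyers' share ≈ 0.44.

Incidence ratio: buyers' share ≈ εs / (εs + |εd|) = 1.1 / (1.1 + 1.4) = 0.44.
Supply is the less elastic side, so buyers bear the smaller share.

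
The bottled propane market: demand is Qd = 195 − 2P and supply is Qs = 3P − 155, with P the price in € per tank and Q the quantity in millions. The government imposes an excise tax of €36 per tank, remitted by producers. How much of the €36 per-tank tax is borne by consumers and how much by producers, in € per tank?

Without the tax, 195 − 2P = 3P − 155 gives 5P = 350, so P* = €70 and Q* = 55.
With the tax collected from producers, supply shifts: Qs = 3(P − 36) − 155.
New equilibrium: consumers pay €91.6, producers receive €55.6, Q = 11.8. (Wedge: Pb − Ps = 36.)
Burden on consumers: €21.6; on producers: €14.4. (They sum to €36.)
The less price-elastic side of the market bears the larger share of a per-unit tax.

Consumers bear €21.6 per tank; producers bear €14.4 per tank.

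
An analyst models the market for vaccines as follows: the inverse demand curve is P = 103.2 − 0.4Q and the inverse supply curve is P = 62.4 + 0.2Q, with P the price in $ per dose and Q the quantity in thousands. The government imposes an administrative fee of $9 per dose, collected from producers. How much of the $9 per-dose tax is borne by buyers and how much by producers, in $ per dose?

Inverting to Q(P) form: Qd = 258 − 2.5P; Qs = 5P − 312.
Before the tax: set 258 − 2.5P = 5P − 312 → P* = $76, Q* = 68.
With the tax collected from producers, supply shifts: Qs = 5(P − 9) − 312.
New equilibrium: buyers pay $82, producers receive $73, Q = 53. (Wedge: Pb − Ps = 9.)
Burden on buyers: $6; on producers: $3. (They sum to $9.)
The less price-elastic side of the market bears the larger share of a per-unit tax.

Buyers bear $6 per dose; producers bear $3 per dose.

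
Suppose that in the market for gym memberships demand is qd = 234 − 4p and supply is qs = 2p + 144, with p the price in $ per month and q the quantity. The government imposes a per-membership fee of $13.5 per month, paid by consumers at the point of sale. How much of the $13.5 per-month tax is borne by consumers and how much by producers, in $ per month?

Consumers bear $4.5 per month; producers bear $9 per month.

Before the tax: set 234 − 4p = 2p + 144 → p* = $15, q* = 174.
With the tax collected from consumers, demand (in seller-price terms) shifts: qd = 234 − 4(p + 13.5).
New equilibrium: consumers pay $19.5, producers receive $6, q = 156. (Wedge: pb − ps = 13.5.)
Burden on consumers: $4.5; on producers: $9. (They sum to $13.5.)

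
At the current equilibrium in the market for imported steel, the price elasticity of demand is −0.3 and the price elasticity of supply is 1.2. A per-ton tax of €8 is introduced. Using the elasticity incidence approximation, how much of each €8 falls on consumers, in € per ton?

Incidence ratio: consumers' share ≈ εs / (εs + |εd|) = 1.2 / (1.2 + 0.3) = 0.8.
So consumers bear ≈ 0.8 × €8 = €6.4; sellers bear €1.6.

Consumers bear ≈ €6.4 per ton.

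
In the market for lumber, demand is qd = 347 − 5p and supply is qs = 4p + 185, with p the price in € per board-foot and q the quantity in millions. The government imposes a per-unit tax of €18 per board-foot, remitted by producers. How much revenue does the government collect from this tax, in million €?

Tax revenue = €3906 million.

Without the tax, 347 − 5p = 4p + 185 gives 9p = 162, so p* = €18 and q* = 257.
With the tax collected from producers, supply shifts: qs = 4(p − 18) + 185.
New equilibrium: consumers pay €26, producers receive €8, q = 217. (Wedge: pb − ps = 18.)
Revenue = t · Q = 18 · 217 = €3906.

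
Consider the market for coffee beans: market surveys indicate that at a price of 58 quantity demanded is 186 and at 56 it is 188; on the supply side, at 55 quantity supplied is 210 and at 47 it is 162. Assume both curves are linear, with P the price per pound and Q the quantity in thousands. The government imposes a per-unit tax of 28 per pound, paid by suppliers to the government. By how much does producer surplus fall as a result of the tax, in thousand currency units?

Producer surplus falls by 720 thousand.

Demand slope: (188 − 186)/(56 − 58) = -1, so Qd = 244 − P.
Supply slope: (162 − 210)/(47 − 55) = 6, so Qs = 6P − 120.
Before the tax: set 244 − P = 6P − 120 → P* = 52, Q* = 192.
With the tax collected from suppliers, supply shifts: Qs = 6(P − 28) − 120.
New equilibrium: consumers pay 76, suppliers receive 48, Q = 168. (Wedge: Pb − Ps = 28.)
ΔPS is the trapezoid between Q = 168 and Q = 192 of height 4: ½ · (192 + 168) · 4 = 720.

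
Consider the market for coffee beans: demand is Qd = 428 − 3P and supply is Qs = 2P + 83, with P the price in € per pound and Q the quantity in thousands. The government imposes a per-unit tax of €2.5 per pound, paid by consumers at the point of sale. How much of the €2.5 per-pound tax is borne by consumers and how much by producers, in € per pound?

Consumers bear €1 per pound; producers bear €1.5 per pound.

Without the tax, 428 − 3P = 2P + 83 gives 5P = 345, so P* = €69 and Q* = 221.
With the tax collected from consumers, demand (in seller-price terms) shifts: Qd = 428 − 3(P + 2.5).
New equilibrium: consumers pay €70, producers receive €67.5, Q = 218. (Wedge: Pb − Ps = 2.5.)
Burden on consumers: €1; on producers: €1.5. (They sum to €2.5.)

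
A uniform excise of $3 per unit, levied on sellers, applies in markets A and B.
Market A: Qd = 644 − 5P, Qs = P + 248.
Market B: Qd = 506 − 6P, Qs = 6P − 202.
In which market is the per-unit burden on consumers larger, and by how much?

Market B, by $1.

Market A: pre-tax P* = $66, Q* = 314; post-tax Q = 311.5; per-unit burden on consumers = $0.5.
Market B: pre-tax P* = $59, Q* = 152; post-tax Q = 143; per-unit burden on consumers = $1.5.
Difference: $0.5 vs $1.5 → market B is larger by $1.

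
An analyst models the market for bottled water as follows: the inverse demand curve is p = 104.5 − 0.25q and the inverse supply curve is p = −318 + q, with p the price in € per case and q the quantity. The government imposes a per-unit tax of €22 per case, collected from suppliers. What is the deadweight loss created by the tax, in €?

Inverting to q(p) form: qd = 418 − 4p; qs = p + 318.
Without the tax, 418 − 4p = p + 318 gives 5p = 100, so p* = €20 and q* = 338.
With the tax collected from suppliers, supply shifts: qs = (p − 22) + 318.
New equilibrium: consumers pay €24.4, suppliers receive €2.4, q = 320.4. (Wedge: pb − ps = 22.)
Quantity falls by |ΔQ| = |338 − 320.4| = 17.6.
DWL = ½ · t · |ΔQ| = ½ · 22 · 17.6 = €193.6.

Deadweight loss = €193.6.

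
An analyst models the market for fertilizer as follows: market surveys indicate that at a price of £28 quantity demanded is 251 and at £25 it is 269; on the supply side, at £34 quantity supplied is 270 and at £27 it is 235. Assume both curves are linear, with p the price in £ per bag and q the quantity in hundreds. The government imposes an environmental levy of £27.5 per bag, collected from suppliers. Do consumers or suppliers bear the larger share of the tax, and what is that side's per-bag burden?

Suppliers bear the larger share: £15 per bag.

Demand slope: (269 − 251)/(25 − 28) = -6, so qd = 419 − 6p.
Supply slope: (235 − 270)/(27 − 34) = 5, so qs = 5p + 100.
Before the tax: set 419 − 6p = 5p + 100 → p* = £29, q* = 245.
With the tax collected from suppliers, supply shifts: qs = 5(p − 27.5) + 100.
New equilibrium: consumers pay £41.5, suppliers receive £14, q = 170. (Wedge: pb − ps = 27.5.)
Per-bag burden: consumers £12.5, suppliers £15.
Suppliers take the larger share because supply is less price-elastic here (demand slope 6 vs supply slope 5).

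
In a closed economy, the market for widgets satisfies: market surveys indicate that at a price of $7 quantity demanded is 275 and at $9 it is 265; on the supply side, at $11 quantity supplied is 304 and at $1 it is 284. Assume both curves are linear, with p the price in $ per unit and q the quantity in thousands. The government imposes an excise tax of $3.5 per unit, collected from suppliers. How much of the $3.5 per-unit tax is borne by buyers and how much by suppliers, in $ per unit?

Demand slope: (265 − 275)/(9 − 7) = -5, so qd = 310 − 5p.
Supply slope: (284 − 304)/(1 − 11) = 2, so qs = 2p + 282.
Without the tax, 310 − 5p = 2p + 282 gives 7p = 28, so p* = $4 and q* = 290.
With the tax collected from suppliers, supply shifts: qs = 2(p − 3.5) + 282.
Solving gives q = 285 with buyers paying $5 and suppliers receiving $1.5 (the $3.5 wedge).
Burden on buyers: $1; on suppliers: $2.5. (They sum to $3.5.)
The less price-elastic side of the market bears the larger share of a per-unit tax.

Buyers bear $1 per unit; suppliers bear $2.5 per unit.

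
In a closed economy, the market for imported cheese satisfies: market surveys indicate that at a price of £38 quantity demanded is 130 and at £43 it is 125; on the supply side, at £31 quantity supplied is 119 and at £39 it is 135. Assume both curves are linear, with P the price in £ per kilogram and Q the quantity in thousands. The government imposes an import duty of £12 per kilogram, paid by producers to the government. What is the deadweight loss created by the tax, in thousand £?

Deadweight loss = £48 thousand.

Demand slope: (125 − 130)/(43 − 38) = -1, so Qd = 168 − P.
Supply slope: (135 − 119)/(39 − 31) = 2, so Qs = 2P + 57.
Before the tax: set 168 − P = 2P + 57 → P* = £37, Q* = 131.
With the tax collected from producers, supply shifts: Qs = 2(P − 12) + 57.
New equilibrium: consumers pay £45, producers receive £33, Q = 123. (Wedge: Pb − Ps = 12.)
Quantity falls by |ΔQ| = |131 − 123| = 8.
DWL = ½ · t · |ΔQ| = ½ · 12 · 8 = £48.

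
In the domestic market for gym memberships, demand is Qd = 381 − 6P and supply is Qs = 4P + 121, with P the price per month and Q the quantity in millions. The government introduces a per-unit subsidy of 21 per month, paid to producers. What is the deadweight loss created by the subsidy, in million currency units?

Before the subsidy: set 381 − 6P = 4P + 121 → P* = 26, Q* = 225.
With a per-unit subsidy paid to producers, each receives P + 21 per unit sold, so supply becomes Qs = 4(P + 21) + 121.
New equilibrium: consumers pay 17.6, producers receive 38.6, Q = 275.4. (Wedge: Pb − Ps = −21.)
Quantity rises by |ΔQ| = |225 − 275.4| = 50.4.
DWL = ½ · t · |ΔQ| = ½ · 21 · 50.4 = 529.2.

Deadweight loss = 529.2 million.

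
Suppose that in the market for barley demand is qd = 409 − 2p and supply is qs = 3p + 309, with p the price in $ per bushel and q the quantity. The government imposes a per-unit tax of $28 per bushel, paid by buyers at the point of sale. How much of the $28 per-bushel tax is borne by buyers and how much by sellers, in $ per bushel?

Buyers bear $16.8 per bushel; sellers bear $11.2 per bushel.

Without the tax, 409 − 2p = 3p + 309 gives 5p = 100, so p* = $20 and q* = 369.
With the tax collected from buyers, demand (in seller-price terms) shifts: qd = 409 − 2(p + 28).
Solving gives q = 335.4 with buyers paying $36.8 and sellers receiving $8.8 (the $28 wedge).
Burden on buyers: $16.8; on sellers: $11.2. (They sum to $28.)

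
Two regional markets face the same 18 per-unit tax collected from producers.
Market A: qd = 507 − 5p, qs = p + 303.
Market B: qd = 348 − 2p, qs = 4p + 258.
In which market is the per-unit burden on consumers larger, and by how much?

Market A: pre-tax p* = 34, q* = 337; post-tax q = 322; per-unit burden on consumers = 3.
Market B: pre-tax p* = 15, q* = 318; post-tax q = 294; per-unit burden on consumers = 12.
Difference: 3 vs 12 → market B is larger by 9.

Market B, by 9.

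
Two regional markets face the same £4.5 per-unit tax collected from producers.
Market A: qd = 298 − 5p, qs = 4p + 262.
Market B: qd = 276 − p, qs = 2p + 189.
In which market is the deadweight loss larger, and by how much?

Market A, by £15.75.

Market A: pre-tax p* = £4, q* = 278; post-tax q = 268; deadweight loss = £22.5.
Market B: pre-tax p* = £29, q* = 247; post-tax q = 244; deadweight loss = £6.75.
Difference: £22.5 vs £6.75 → market A is larger by £15.75.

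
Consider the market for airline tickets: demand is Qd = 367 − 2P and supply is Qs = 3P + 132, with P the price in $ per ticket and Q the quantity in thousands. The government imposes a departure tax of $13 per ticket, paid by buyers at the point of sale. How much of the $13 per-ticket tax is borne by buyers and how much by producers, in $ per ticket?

Without the tax, 367 − 2P = 3P + 132 gives 5P = 235, so P* = $47 and Q* = 273.
With the tax collected from buyers, demand (in seller-price terms) shifts: Qd = 367 − 2(P + 13).
New equilibrium: buyers pay $54.8, producers receive $41.8, Q = 257.4. (Wedge: Pb − Ps = 13.)
Burden on buyers: $7.8; on producers: $5.2. (They sum to $13.)
The less price-elastic side of the market bears the larger share of a per-unit tax.

Buyers bear $7.8 per ticket; producers bear $5.2 per ticket.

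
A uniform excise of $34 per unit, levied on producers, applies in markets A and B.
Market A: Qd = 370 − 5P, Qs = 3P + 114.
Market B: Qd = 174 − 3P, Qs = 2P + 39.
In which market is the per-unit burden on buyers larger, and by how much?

Market A: pre-tax P* = $32, Q* = 210; post-tax Q = 146.25; per-unit burden on buyers = $12.75.
Market B: pre-tax P* = $27, Q* = 93; post-tax Q = 52.2; per-unit burden on buyers = $13.6.
Difference: $12.75 vs $13.6 → market B is larger by $0.85.

Market B, by $0.85.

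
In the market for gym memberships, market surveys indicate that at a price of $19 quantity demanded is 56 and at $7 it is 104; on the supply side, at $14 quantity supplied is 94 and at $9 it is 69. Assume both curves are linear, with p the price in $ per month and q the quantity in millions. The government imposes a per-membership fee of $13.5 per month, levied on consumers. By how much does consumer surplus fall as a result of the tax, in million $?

Consumer surplus falls by $517.5 million.

Demand slope: (104 − 56)/(7 − 19) = -4, so qd = 132 − 4p.
Supply slope: (69 − 94)/(9 − 14) = 5, so qs = 5p + 24.
Before the tax: set 132 − 4p = 5p + 24 → p* = $12, q* = 84.
With the tax collected from consumers, demand (in seller-price terms) shifts: qd = 132 − 4(p + 13.5).
New equilibrium: consumers pay $19.5, producers receive $6, q = 54. (Wedge: pb − ps = 13.5.)
ΔCS is the trapezoid between Q = 54 and Q = 84 of height $7.5: ½ · (84 + 54) · 7.5 = $517.5.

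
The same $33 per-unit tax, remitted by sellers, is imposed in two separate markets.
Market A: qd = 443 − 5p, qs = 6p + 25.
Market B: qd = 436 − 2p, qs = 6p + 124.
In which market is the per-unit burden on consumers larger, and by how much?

Market A: pre-tax p* = $38, q* = 253; post-tax q = 163; per-unit burden on consumers = $18.
Market B: pre-tax p* = $39, q* = 358; post-tax q = 308.5; per-unit burden on consumers = $24.75.
Difference: $18 vs $24.75 → market B is larger by $6.75.

Market B, by $6.75.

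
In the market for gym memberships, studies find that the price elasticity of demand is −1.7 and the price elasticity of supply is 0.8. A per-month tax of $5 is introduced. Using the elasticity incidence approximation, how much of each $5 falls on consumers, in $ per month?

Consumers bear ≈ $1.6 per month.

Incidence ratio: consumers' share ≈ εs / (εs + |εd|) = 0.8 / (0.8 + 1.7) = 0.32.
So consumers bear ≈ 0.32 × $5 = $1.6; suppliers bear $3.4.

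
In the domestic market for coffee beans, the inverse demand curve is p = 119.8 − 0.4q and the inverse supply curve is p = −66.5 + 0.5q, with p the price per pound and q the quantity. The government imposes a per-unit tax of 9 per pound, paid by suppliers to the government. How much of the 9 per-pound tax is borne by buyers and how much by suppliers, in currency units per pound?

Rewrite in direct form: qd = 299.5 − 2.5p and qs = 2p + 133.
Without the tax, 299.5 − 2.5p = 2p + 133 gives 4.5p = 166.5, so p* = 37 and q* = 207.
With the tax collected from suppliers, supply shifts: qs = 2(p − 9) + 133.
New equilibrium: buyers pay 41, suppliers receive 32, q = 197. (Wedge: pb − ps = 9.)
Burden on buyers: 4; on suppliers: 5. (They sum to 9.)
The less price-elastic side of the market bears the larger share of a per-unit tax.

Buyers bear 4 per pound; suppliers bear 5 per pound.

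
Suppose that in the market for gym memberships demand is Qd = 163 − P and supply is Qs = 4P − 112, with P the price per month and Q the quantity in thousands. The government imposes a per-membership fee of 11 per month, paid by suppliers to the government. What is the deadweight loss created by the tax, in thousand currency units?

Without the tax, 163 − P = 4P − 112 gives 5P = 275, so P* = 55 and Q* = 108.
With the tax collected from suppliers, supply shifts: Qs = 4(P − 11) − 112.
Solving gives Q = 99.2 with consumers paying 63.8 and suppliers receiving 52.8 (the 11 wedge).
Quantity falls by |ΔQ| = |108 − 99.2| = 8.8.
DWL = ½ · t · |ΔQ| = ½ · 11 · 8.8 = 48.4.

Deadweight loss = 48.4 thousand.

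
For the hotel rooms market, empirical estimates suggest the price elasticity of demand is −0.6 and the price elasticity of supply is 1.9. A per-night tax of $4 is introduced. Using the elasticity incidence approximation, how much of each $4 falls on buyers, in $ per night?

Buyers bear ≈ $3.04 per night.

Incidence ratio: buyers' share ≈ εs / (εs + |εd|) = 1.9 / (1.9 + 0.6) = 0.76.
So buyers bear ≈ 0.76 × $4 = $3.04; sellers bear $0.96.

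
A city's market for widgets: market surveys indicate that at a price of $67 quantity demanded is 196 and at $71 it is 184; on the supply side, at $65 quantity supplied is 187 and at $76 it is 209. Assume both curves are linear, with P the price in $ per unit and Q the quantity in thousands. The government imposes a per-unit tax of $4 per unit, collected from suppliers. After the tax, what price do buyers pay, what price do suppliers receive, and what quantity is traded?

Buyers pay $69.6; suppliers receive $65.6; quantity = 188.2.

Demand slope: (184 − 196)/(71 − 67) = -3, so Qd = 397 − 3P.
Supply slope: (209 − 187)/(76 − 65) = 2, so Qs = 2P + 57.
Before the tax: set 397 − 3P = 2P + 57 → P* = $68, Q* = 193.
With the tax collected from suppliers, supply shifts: Qs = 2(P − 4) + 57.
New equilibrium: buyers pay $69.6, suppliers receive $65.6, Q = 188.2. (Wedge: Pb − Ps = 4.)
The less price-elastic side of the market bears the larger share of a per-unit tax.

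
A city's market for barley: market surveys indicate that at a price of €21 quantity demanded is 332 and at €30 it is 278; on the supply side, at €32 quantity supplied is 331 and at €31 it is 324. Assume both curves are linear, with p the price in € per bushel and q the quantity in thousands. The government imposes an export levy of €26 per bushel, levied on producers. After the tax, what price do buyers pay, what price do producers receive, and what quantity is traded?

Buyers pay €41; producers receive €15; quantity = 212.

Demand slope: (278 − 332)/(30 − 21) = -6, so qd = 458 − 6p.
Supply slope: (324 − 331)/(31 − 32) = 7, so qs = 7p + 107.
Without the tax, 458 − 6p = 7p + 107 gives 13p = 351, so p* = €27 and q* = 296.
With the tax collected from producers, supply shifts: qs = 7(p − 26) + 107.
Solving gives q = 212 with buyers paying €41 and producers receiving €15 (the €26 wedge).
The less price-elastic side of the market bears the larger share of a per-unit tax.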